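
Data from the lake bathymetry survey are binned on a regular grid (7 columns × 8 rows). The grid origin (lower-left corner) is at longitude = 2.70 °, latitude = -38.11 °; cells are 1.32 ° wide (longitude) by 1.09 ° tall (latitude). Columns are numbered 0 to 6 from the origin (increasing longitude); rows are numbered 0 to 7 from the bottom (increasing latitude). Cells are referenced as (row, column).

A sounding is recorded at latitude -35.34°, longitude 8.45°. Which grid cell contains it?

Column index: ⌊(8.45 − 2.70) / 1.32⌋ = ⌊4.356⌋ = 4
Row offset from origin: ⌊(-35.34 − -38.11) / 1.09⌋ = ⌊2.541⌋ = 2 → row 2

(2, 4)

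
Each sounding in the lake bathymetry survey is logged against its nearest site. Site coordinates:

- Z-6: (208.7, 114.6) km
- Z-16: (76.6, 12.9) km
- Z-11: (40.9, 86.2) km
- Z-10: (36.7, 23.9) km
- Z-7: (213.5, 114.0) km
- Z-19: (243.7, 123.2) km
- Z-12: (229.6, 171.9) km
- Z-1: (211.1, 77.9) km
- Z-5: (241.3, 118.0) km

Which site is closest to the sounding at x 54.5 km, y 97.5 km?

Z-11

Squared distances to each site:
Z-6: 24070.050; Z-16: 7645.570; Z-11: 312.650; Z-10: 5733.800; Z-7: 25553.250; Z-19: 36457.130; Z-12: 36195.370; Z-1: 24907.720; Z-5: 35314.490.
Minimum at Z-11.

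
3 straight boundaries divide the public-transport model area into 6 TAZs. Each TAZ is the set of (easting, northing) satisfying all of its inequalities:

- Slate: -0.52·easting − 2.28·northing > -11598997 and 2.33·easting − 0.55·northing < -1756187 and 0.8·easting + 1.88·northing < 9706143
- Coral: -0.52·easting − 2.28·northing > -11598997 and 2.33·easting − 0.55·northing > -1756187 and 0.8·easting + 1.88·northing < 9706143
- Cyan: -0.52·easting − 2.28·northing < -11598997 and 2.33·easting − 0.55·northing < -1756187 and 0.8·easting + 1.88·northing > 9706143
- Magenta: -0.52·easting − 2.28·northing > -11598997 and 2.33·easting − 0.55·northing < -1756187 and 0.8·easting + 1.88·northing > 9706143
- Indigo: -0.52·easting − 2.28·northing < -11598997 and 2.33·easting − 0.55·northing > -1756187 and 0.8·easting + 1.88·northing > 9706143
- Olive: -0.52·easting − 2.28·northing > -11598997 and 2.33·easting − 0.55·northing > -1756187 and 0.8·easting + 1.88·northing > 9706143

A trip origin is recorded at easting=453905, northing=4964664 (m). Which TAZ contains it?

Coral

-0.52·453905 − 2.28·4964664 = -11555464.520, which is > -11598997
2.33·453905 − 0.55·4964664 = -1672966.550, which is > -1756187
0.8·453905 + 1.88·4964664 = 9696692.320, which is < 9706143
This sign pattern matches Coral.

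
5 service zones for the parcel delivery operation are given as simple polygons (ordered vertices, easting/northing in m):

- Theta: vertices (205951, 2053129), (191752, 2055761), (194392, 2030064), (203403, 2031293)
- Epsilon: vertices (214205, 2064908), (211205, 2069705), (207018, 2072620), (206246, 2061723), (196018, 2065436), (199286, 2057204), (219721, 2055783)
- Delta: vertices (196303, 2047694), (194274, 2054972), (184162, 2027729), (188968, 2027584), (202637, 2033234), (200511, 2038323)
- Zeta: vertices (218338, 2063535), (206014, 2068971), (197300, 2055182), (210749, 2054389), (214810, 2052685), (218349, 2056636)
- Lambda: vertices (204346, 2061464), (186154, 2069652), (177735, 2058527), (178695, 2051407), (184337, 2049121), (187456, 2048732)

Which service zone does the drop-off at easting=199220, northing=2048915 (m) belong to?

Cast a ray rightward from (199220, 2048915). For each polygon, the edges (by vertex number in listed order) whose endpoints lie on opposite sides of northing = 2048915, where each meets that height, and whether that is right or left of the point:
Theta: 2–3 at easting≈192455.3 (left), 4–1 at easting≈205459.3 (right) → 1 crossing.
Epsilon: no edge straddles that height → 0 crossings.
Delta: 1–2 at easting≈195962.6 (left), 2–3 at easting≈192025.8 (left) → 0 crossings.
Zeta: no edge straddles that height → 0 crossings.
Lambda: 5–6 at easting≈185988.7 (left), 6–1 at easting≈187698.8 (left) → 0 crossings.
Only Theta has an odd count, so the point is inside Theta.

Theta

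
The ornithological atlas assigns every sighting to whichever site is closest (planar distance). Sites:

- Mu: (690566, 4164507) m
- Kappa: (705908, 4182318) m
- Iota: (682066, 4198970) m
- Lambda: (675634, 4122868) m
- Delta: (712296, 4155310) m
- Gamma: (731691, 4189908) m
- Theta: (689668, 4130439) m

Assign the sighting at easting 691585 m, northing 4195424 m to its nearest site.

Squared distances to each site:
Mu: 956899250.000; Kappa: 376915565.000; Iota: 103185477.000; Lambda: 5518807537.000; Delta: 2038078517.000; Gamma: 1638917492.000; Theta: 4226725114.000.
Minimum at Iota.

Iota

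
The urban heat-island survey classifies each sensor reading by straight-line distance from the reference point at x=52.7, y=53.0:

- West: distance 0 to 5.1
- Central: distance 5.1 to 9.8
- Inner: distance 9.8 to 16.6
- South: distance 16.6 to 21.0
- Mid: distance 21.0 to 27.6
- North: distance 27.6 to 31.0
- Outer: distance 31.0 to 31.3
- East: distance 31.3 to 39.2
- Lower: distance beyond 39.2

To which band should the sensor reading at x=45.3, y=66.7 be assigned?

Inner

Distance = √((45.3−52.7)² + (66.7−53.0)²) = √(54.760 + 187.690) = 15.571.
9.8 ≤ 15.571 < 16.6 → Inner.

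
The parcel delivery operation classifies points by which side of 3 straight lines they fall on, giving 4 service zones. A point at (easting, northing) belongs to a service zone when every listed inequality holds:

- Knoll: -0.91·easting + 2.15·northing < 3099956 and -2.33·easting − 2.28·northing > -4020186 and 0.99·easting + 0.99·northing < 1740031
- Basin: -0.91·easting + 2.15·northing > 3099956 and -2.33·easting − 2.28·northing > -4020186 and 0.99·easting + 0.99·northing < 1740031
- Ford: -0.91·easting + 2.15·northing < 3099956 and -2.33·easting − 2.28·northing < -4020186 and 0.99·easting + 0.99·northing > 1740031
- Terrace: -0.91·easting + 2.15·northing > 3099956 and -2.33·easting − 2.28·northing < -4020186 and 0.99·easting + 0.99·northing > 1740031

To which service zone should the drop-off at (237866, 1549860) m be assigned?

-0.91·237866 + 2.15·1549860 = 3115740.940, which is > 3099956
-2.33·237866 − 2.28·1549860 = -4087908.580, which is < -4020186
0.99·237866 + 0.99·1549860 = 1769848.740, which is > 1740031
This sign pattern matches Terrace.

Terrace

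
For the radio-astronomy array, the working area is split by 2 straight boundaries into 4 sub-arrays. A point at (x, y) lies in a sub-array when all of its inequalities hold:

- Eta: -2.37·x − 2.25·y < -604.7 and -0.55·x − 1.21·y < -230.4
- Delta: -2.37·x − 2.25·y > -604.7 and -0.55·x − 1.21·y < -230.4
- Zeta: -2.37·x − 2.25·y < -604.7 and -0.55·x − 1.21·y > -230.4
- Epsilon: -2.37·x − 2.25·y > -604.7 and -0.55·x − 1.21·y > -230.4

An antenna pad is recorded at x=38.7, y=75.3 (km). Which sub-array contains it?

Epsilon

-2.37·38.7 − 2.25·75.3 = -261.144, which is > -604.7
-0.55·38.7 − 1.21·75.3 = -112.398, which is > -230.4
This sign pattern matches Epsilon.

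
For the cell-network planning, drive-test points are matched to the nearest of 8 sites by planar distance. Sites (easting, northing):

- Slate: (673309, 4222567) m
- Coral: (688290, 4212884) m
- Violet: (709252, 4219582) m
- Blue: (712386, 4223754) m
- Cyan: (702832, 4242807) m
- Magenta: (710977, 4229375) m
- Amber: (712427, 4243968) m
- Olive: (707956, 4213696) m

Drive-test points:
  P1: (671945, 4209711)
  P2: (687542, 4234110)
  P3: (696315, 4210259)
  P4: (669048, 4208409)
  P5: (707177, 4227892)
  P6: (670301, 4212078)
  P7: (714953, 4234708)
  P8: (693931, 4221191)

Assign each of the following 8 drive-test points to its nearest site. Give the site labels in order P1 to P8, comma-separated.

P1 → Slate (d²=167137232.00)
P2 → Cyan (d²=309421909.00)
P3 → Coral (d²=71291250.00)
P4 → Slate (d²=218605085.00)
P5 → Magenta (d²=16639289.00)
P6 → Slate (d²=119067185.00)
P7 → Magenta (d²=44249465.00)
P8 → Coral (d²=100827130.00)

Slate, Cyan, Coral, Slate, Magenta, Slate, Magenta, Coral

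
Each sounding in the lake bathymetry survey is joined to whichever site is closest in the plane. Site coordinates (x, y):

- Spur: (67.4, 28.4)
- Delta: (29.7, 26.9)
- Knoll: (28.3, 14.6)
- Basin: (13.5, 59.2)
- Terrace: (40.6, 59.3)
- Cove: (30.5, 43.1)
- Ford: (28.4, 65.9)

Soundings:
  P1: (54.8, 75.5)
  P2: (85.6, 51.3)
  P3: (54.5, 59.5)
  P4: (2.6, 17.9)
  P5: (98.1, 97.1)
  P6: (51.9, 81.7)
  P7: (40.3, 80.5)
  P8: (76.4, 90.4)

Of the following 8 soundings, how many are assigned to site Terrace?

5

P1 → Terrace
P2 → Spur
P3 → Terrace
P4 → Knoll
P5 → Terrace
P6 → Terrace
P7 → Ford
P8 → Terrace
5 of the 8 go to Terrace.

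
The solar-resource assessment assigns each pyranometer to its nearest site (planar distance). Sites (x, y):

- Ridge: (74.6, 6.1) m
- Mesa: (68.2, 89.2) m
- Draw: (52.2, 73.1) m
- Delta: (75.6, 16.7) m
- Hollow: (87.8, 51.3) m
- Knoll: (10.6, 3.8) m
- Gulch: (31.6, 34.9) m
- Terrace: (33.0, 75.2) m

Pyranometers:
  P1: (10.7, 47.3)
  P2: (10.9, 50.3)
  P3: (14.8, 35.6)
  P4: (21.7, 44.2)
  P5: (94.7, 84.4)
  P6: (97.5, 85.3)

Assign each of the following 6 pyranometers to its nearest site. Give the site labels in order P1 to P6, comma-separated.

Gulch, Gulch, Gulch, Gulch, Mesa, Mesa

P1 → Gulch (d²=590.57)
P2 → Gulch (d²=665.65)
P3 → Gulch (d²=282.73)
P4 → Gulch (d²=184.50)
P5 → Mesa (d²=725.29)
P6 → Mesa (d²=873.70)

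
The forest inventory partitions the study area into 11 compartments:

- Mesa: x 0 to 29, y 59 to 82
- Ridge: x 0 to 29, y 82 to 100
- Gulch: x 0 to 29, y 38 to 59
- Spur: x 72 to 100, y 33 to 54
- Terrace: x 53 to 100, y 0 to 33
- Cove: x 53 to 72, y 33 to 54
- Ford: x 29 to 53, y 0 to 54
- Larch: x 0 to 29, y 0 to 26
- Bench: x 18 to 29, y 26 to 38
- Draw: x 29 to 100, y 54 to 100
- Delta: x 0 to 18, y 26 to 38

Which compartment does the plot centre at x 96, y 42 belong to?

The point has x = 96 and y = 42.
Only Spur satisfies 72 ≤ x ≤ 100 and 33 ≤ y ≤ 54.

Spur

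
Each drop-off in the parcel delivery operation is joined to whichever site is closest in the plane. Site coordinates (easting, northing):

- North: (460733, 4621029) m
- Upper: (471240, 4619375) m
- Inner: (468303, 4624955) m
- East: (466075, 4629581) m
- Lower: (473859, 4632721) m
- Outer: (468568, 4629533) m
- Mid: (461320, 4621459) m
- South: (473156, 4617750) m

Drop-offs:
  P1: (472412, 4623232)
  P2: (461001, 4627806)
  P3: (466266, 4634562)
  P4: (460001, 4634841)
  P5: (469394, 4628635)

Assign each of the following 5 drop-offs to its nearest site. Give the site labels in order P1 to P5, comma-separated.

Upper, East, East, East, Outer

P1 → Upper (d²=16250033.00)
P2 → East (d²=28896101.00)
P3 → East (d²=24846842.00)
P4 → East (d²=64561076.00)
P5 → Outer (d²=1488680.00)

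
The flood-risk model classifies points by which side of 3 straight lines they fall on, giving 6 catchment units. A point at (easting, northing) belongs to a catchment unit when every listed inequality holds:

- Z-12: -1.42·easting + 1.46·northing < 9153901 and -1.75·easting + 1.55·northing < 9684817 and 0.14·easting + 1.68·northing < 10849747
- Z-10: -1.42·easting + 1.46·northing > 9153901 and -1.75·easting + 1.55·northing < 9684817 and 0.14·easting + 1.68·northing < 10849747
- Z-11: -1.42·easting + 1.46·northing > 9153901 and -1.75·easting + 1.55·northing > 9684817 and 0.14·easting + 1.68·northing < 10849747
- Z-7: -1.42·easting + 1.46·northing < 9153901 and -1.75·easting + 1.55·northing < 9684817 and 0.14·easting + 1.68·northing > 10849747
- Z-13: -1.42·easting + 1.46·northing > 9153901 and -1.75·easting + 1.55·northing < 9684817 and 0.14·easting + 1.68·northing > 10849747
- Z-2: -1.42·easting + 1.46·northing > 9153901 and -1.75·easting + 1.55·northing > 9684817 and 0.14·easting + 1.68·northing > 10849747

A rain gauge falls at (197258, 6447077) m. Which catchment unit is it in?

Z-7

-1.42·197258 + 1.46·6447077 = 9132626.060, which is < 9153901
-1.75·197258 + 1.55·6447077 = 9647767.850, which is < 9684817
0.14·197258 + 1.68·6447077 = 10858705.480, which is > 10849747
This sign pattern matches Z-7.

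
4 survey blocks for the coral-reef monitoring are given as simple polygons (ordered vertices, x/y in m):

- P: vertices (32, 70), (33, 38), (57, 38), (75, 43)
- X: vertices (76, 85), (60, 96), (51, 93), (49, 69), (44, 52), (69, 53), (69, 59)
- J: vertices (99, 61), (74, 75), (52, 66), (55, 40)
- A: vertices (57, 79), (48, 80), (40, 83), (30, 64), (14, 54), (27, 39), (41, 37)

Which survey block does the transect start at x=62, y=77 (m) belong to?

X

Cast a ray rightward from (62, 77). For each polygon, the edges (by vertex number in listed order) whose endpoints lie on opposite sides of y = 77, where each meets that height, and whether that is right or left of the point:
P: no edge straddles that height → 0 crossings.
X: 3–4 at x≈49.7 (left), 7–1 at x≈73.8 (right) → 1 crossing.
J: no edge straddles that height → 0 crossings.
A: 3–4 at x≈36.8 (left), 7–1 at x≈56.2 (left) → 0 crossings.
Only X has an odd count, so the point is inside X.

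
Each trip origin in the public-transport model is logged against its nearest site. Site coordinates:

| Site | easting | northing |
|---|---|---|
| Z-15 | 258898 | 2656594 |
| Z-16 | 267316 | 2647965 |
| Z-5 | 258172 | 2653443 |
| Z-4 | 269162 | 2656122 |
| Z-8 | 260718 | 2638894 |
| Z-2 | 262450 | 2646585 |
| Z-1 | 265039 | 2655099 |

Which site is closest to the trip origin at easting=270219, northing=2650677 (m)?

Z-16

Squared distances to each site:
Z-15: 163175930.000; Z-16: 15782353.000; Z-5: 152780965.000; Z-4: 30765274.000; Z-8: 229108090.000; Z-2: 77101825.000; Z-1: 46386484.000.
Minimum at Z-16.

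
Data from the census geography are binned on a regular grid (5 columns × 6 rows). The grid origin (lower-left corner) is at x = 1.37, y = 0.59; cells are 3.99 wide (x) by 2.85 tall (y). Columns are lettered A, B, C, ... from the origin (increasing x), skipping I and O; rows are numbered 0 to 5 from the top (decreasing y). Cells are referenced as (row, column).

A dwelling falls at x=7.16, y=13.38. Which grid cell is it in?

Column index: ⌊(7.16 − 1.37) / 3.99⌋ = ⌊1.451⌋ = 1 → column B
Row offset from origin: ⌊(13.38 − 0.59) / 2.85⌋ = ⌊4.488⌋ = 4 → row 1 (counted from top)

(1, B)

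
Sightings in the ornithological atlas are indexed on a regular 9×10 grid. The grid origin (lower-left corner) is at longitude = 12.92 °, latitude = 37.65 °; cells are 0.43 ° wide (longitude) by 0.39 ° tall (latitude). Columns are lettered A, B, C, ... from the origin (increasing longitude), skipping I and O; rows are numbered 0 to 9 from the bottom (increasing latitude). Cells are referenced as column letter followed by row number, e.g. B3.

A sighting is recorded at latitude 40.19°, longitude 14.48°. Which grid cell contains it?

D6

Column index: ⌊(14.48 − 12.92) / 0.43⌋ = ⌊3.628⌋ = 3 → column D
Row offset from origin: ⌊(40.19 − 37.65) / 0.39⌋ = ⌊6.513⌋ = 6 → row 6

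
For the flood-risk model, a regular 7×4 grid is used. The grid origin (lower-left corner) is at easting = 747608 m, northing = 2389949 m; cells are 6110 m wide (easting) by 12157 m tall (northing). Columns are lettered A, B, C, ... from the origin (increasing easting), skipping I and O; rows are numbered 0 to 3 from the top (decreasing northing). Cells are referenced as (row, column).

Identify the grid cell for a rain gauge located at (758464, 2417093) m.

(1, B)

Column index: ⌊(758464 − 747608) / 6110⌋ = ⌊1.777⌋ = 1 → column B
Row offset from origin: ⌊(2417093 − 2389949) / 12157⌋ = ⌊2.233⌋ = 2 → row 1 (counted from top)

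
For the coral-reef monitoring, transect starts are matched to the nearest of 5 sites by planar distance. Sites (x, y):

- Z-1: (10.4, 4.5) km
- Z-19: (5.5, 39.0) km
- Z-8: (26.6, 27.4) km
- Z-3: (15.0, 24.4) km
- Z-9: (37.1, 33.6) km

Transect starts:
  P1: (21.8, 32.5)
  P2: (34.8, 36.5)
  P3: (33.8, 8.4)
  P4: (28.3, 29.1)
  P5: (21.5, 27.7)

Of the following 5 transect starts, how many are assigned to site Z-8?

4

P1 → Z-8
P2 → Z-9
P3 → Z-8
P4 → Z-8
P5 → Z-8
4 of the 5 go to Z-8.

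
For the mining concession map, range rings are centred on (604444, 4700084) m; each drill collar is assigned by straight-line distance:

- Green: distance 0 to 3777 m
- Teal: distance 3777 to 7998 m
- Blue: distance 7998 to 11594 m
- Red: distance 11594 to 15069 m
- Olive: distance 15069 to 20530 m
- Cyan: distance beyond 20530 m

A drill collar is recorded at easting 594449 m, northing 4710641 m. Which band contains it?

Distance = √((594449−604444)² + (4710641−4700084)²) = √(99900025.000 + 111450249.000) = 14537.891 m.
11594 ≤ 14537.891 < 15069 → Red.

Red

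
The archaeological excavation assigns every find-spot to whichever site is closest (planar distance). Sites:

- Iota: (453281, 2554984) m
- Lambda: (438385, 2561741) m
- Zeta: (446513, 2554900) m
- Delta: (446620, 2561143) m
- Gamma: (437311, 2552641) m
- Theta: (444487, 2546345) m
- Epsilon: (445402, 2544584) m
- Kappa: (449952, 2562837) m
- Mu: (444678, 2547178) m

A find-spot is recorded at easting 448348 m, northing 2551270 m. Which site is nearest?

Squared distances to each site:
Iota: 38128285.000; Lambda: 208903210.000; Zeta: 16544125.000; Delta: 100462113.000; Gamma: 123695010.000; Theta: 39162946.000; Epsilon: 53381512.000; Kappa: 136368305.000; Mu: 30213364.000.
Minimum at Zeta.

Zeta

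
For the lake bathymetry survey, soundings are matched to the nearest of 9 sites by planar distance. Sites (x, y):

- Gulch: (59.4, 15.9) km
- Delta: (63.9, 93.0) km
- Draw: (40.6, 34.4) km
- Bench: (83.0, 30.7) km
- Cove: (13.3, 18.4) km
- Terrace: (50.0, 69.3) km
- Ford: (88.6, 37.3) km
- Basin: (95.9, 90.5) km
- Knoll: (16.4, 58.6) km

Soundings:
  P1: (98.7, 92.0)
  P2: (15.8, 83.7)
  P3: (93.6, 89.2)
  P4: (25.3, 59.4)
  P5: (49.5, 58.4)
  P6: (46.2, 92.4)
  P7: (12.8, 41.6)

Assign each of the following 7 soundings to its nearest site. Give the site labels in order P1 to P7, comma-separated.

Basin, Knoll, Basin, Knoll, Terrace, Delta, Knoll

P1 → Basin (d²=10.09)
P2 → Knoll (d²=630.37)
P3 → Basin (d²=6.98)
P4 → Knoll (d²=79.85)
P5 → Terrace (d²=119.06)
P6 → Delta (d²=313.65)
P7 → Knoll (d²=301.96)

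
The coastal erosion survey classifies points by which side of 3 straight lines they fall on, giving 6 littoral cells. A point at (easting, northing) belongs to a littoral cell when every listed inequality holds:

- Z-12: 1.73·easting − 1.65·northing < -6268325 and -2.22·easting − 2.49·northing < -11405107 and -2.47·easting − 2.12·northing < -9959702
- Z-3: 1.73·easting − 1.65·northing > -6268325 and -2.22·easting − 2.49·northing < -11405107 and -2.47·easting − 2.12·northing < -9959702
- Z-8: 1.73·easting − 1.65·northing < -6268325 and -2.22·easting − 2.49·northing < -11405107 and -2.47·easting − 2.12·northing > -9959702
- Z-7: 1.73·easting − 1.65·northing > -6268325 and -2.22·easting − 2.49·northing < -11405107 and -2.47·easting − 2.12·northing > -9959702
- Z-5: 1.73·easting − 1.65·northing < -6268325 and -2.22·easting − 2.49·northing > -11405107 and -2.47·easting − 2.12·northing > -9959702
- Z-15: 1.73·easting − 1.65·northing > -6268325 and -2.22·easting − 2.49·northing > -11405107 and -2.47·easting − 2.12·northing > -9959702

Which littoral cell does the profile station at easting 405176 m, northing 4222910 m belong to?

1.73·405176 − 1.65·4222910 = -6266847.020, which is > -6268325
-2.22·405176 − 2.49·4222910 = -11414536.620, which is < -11405107
-2.47·405176 − 2.12·4222910 = -9953353.920, which is > -9959702
This sign pattern matches Z-7.

Z-7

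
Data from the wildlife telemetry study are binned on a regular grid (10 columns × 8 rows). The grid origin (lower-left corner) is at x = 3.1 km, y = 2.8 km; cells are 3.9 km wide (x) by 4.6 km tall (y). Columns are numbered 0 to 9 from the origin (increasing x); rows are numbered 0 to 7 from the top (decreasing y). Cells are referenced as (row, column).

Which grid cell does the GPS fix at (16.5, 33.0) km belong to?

Column index: ⌊(16.5 − 3.1) / 3.9⌋ = ⌊3.436⌋ = 3
Row offset from origin: ⌊(33.0 − 2.8) / 4.6⌋ = ⌊6.565⌋ = 6 → row 1 (counted from top)

(1, 3)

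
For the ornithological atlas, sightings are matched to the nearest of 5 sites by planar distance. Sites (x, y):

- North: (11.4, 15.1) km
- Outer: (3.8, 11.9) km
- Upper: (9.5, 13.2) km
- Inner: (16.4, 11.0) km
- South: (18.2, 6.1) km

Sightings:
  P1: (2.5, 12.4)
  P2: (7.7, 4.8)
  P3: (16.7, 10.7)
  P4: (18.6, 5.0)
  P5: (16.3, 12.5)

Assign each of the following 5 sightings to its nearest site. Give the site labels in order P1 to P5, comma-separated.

Outer, Outer, Inner, South, Inner

P1 → Outer (d²=1.94)
P2 → Outer (d²=65.62)
P3 → Inner (d²=0.18)
P4 → South (d²=1.37)
P5 → Inner (d²=2.26)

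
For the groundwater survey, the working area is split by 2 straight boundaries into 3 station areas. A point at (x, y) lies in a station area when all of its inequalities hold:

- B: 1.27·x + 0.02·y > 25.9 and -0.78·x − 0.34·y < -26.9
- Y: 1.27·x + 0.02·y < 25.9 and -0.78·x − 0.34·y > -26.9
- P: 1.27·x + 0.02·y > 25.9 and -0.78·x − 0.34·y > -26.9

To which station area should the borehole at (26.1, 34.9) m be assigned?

1.27·26.1 + 0.02·34.9 = 33.845, which is > 25.9
-0.78·26.1 − 0.34·34.9 = -32.224, which is < -26.9
This sign pattern matches B.

B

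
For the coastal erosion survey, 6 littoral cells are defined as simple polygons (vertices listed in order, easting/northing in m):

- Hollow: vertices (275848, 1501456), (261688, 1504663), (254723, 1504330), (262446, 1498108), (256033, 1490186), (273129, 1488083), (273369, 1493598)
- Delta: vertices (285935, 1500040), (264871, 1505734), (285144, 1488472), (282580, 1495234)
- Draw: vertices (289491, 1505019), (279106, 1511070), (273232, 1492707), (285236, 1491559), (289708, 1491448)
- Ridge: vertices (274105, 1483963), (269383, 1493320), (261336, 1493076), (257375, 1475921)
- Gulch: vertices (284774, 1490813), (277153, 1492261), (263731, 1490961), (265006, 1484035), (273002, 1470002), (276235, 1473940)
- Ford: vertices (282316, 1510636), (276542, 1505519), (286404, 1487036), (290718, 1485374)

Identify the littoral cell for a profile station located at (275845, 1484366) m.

Gulch

Cast a ray rightward from (275845, 1484366). For each polygon, the edges (by vertex number in listed order) whose endpoints lie on opposite sides of northing = 1484366, where each meets that height, and whether that is right or left of the point:
Hollow: no edge straddles that height → 0 crossings.
Delta: no edge straddles that height → 0 crossings.
Draw: no edge straddles that height → 0 crossings.
Ridge: 1–2 at easting≈273901.6 (left), 3–4 at easting≈259324.9 (left) → 0 crossings.
Gulch: 3–4 at easting≈264945.1 (left), 6–1 at easting≈281511.3 (right) → 1 crossing.
Ford: no edge straddles that height → 0 crossings.
Only Gulch has an odd count, so the point is inside Gulch.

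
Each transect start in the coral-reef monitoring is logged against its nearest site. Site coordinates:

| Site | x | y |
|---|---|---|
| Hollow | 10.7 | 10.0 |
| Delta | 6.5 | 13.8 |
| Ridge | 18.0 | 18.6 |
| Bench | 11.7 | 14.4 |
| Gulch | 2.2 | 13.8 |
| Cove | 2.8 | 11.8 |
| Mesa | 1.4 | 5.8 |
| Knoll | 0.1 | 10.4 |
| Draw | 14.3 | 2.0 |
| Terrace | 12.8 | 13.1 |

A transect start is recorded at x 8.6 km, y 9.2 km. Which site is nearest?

Hollow

Squared distances to each site:
Hollow: 5.050; Delta: 25.570; Ridge: 176.720; Bench: 36.650; Gulch: 62.120; Cove: 40.400; Mesa: 63.400; Knoll: 73.690; Draw: 84.330; Terrace: 32.850.
Minimum at Hollow.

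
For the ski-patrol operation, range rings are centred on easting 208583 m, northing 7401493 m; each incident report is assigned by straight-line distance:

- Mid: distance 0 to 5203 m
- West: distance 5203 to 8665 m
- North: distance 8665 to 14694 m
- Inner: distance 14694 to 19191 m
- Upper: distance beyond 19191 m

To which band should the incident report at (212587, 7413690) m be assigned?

North

Distance = √((212587−208583)² + (7413690−7401493)²) = √(16032016.000 + 148766809.000) = 12837.399 m.
8665 ≤ 12837.399 < 14694 → North.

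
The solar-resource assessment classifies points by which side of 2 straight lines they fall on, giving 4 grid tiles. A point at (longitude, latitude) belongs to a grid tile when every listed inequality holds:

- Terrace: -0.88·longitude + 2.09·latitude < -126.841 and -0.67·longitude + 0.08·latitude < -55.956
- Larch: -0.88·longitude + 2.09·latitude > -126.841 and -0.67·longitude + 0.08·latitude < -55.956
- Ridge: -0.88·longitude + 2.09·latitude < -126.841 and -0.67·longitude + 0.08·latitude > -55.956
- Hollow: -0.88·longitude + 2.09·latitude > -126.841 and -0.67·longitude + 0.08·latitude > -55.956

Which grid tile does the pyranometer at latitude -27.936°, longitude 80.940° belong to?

Terrace

-0.88·80.940 + 2.09·-27.936 = -129.613, which is < -126.841
-0.67·80.940 + 0.08·-27.936 = -56.465, which is < -55.956
This sign pattern matches Terrace.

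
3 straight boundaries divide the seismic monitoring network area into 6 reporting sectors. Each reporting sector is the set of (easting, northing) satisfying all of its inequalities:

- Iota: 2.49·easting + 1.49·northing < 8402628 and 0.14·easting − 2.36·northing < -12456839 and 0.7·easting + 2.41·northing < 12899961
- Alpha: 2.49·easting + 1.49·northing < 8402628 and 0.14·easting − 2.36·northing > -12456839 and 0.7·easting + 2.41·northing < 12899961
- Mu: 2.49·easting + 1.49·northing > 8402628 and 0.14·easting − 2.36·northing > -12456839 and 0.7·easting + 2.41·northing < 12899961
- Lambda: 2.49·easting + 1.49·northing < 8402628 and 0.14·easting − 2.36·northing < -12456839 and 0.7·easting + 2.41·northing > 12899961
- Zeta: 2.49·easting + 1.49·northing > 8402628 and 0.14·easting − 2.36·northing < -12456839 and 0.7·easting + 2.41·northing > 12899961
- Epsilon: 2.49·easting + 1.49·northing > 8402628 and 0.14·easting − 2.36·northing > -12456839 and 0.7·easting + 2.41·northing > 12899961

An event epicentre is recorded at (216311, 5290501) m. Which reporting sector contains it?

Epsilon

2.49·216311 + 1.49·5290501 = 8421460.880, which is > 8402628
0.14·216311 − 2.36·5290501 = -12455298.820, which is > -12456839
0.7·216311 + 2.41·5290501 = 12901525.110, which is > 12899961
This sign pattern matches Epsilon.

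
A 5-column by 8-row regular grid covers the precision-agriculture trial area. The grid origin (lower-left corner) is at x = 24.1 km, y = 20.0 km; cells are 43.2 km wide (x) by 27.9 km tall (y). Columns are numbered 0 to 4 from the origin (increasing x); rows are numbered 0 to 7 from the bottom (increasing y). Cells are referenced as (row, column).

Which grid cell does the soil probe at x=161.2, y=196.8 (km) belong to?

(6, 3)

Column index: ⌊(161.2 − 24.1) / 43.2⌋ = ⌊3.174⌋ = 3
Row offset from origin: ⌊(196.8 − 20.0) / 27.9⌋ = ⌊6.337⌋ = 6 → row 6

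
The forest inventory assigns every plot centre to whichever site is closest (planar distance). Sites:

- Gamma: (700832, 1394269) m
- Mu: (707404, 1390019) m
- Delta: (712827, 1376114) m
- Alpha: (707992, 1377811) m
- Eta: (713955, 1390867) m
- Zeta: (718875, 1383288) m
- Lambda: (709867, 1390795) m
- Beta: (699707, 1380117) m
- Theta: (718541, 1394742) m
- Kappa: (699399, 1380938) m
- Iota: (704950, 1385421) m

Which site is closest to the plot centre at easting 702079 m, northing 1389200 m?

Squared distances to each site:
Gamma: 27249770.000; Mu: 29026386.000; Delta: 286762900.000; Alpha: 164672890.000; Eta: 143818265.000; Zeta: 317057360.000; Lambda: 63196969.000; Beta: 88127273.000; Theta: 301711208.000; Kappa: 75443044.000; Iota: 22523482.000.
Minimum at Iota.

Iota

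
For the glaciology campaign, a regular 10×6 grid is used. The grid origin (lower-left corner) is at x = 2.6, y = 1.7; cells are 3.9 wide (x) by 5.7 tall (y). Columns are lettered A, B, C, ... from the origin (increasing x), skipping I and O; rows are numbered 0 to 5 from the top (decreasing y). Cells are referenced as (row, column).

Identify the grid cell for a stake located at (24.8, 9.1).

Column index: ⌊(24.8 − 2.6) / 3.9⌋ = ⌊5.692⌋ = 5 → column F
Row offset from origin: ⌊(9.1 − 1.7) / 5.7⌋ = ⌊1.298⌋ = 1 → row 4 (counted from top)

(4, F)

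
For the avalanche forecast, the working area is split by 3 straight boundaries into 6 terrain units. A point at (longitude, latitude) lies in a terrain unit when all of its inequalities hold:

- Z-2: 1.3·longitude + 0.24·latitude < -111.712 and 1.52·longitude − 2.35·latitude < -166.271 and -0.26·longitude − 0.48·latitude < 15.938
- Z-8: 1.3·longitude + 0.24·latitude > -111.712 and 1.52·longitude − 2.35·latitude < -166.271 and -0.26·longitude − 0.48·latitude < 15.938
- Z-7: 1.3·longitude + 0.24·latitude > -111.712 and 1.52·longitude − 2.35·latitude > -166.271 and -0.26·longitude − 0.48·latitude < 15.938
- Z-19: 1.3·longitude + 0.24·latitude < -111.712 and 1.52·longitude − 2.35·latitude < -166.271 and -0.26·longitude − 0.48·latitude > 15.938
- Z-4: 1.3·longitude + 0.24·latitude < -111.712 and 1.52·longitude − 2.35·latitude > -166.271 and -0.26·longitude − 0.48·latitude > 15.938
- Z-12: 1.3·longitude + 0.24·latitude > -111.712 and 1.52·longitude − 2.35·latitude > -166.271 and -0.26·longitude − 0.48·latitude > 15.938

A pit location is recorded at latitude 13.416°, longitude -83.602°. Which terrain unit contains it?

Z-7

1.3·-83.602 + 0.24·13.416 = -105.463, which is > -111.712
1.52·-83.602 − 2.35·13.416 = -158.603, which is > -166.271
-0.26·-83.602 − 0.48·13.416 = 15.297, which is < 15.938
This sign pattern matches Z-7.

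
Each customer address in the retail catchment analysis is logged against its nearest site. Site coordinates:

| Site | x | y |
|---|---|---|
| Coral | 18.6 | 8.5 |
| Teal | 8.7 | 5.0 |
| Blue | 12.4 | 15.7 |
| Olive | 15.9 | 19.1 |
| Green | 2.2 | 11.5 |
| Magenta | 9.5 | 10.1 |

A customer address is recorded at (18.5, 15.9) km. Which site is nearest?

Squared distances to each site:
Coral: 54.770; Teal: 214.850; Blue: 37.250; Olive: 17.000; Green: 285.050; Magenta: 114.640.
Minimum at Olive.

Olive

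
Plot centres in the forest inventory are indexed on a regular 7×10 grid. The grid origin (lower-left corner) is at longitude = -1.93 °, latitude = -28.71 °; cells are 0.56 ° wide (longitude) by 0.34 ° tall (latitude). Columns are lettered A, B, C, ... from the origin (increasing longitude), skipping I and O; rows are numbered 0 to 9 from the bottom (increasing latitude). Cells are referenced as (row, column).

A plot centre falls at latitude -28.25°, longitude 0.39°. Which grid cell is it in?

Column index: ⌊(0.39 − -1.93) / 0.56⌋ = ⌊4.143⌋ = 4 → column E
Row offset from origin: ⌊(-28.25 − -28.71) / 0.34⌋ = ⌊1.353⌋ = 1 → row 1

(1, E)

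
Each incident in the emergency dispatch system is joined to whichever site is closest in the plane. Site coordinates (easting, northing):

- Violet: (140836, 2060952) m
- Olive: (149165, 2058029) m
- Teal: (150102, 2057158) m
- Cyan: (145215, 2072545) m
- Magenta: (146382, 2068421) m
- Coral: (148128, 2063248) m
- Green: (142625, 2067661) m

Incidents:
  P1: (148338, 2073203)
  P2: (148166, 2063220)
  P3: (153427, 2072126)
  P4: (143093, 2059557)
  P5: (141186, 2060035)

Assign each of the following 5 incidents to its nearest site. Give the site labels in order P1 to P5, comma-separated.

Cyan, Coral, Magenta, Violet, Violet

P1 → Cyan (d²=10186093.00)
P2 → Coral (d²=2228.00)
P3 → Magenta (d²=63359050.00)
P4 → Violet (d²=7040074.00)
P5 → Violet (d²=963389.00)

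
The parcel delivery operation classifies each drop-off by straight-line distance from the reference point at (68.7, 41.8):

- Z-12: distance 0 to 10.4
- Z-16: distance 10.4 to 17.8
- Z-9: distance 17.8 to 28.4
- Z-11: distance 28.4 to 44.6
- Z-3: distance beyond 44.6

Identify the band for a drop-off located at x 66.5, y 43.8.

Distance = √((66.5−68.7)² + (43.8−41.8)²) = √(4.840 + 4.000) = 2.973.
0 ≤ 2.973 < 10.4 → Z-12.

Z-12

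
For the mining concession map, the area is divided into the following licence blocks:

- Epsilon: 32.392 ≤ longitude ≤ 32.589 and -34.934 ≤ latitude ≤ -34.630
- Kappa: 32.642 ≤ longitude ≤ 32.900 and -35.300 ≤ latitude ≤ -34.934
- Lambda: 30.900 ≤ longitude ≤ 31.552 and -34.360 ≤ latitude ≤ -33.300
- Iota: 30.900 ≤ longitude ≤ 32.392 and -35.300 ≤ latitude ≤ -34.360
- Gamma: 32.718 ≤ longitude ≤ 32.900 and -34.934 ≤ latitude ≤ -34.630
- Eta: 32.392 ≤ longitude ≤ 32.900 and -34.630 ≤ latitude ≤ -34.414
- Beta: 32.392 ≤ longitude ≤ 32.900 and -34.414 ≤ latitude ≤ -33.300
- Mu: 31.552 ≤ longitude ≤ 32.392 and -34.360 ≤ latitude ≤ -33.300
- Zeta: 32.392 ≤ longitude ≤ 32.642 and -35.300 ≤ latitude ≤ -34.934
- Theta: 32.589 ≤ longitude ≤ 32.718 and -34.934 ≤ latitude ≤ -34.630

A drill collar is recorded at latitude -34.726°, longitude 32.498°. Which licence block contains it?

Epsilon

The point has longitude = 32.498 and latitude = -34.726.
Only Epsilon satisfies 32.392 ≤ longitude ≤ 32.589 and -34.934 ≤ latitude ≤ -34.630.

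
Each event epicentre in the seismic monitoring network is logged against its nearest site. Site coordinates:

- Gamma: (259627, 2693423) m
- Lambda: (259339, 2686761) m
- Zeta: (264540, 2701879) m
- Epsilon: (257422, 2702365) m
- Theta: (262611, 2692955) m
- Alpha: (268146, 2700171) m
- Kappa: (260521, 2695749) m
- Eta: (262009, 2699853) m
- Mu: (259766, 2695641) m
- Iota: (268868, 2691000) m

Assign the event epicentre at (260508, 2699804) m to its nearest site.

Squared distances to each site:
Gamma: 41493322.000; Lambda: 171486410.000; Zeta: 20562649.000; Epsilon: 16082117.000; Theta: 51331410.000; Alpha: 58473733.000; Kappa: 16443194.000; Eta: 2255402.000; Mu: 17881133.000; Iota: 147400016.000.
Minimum at Eta.

Eta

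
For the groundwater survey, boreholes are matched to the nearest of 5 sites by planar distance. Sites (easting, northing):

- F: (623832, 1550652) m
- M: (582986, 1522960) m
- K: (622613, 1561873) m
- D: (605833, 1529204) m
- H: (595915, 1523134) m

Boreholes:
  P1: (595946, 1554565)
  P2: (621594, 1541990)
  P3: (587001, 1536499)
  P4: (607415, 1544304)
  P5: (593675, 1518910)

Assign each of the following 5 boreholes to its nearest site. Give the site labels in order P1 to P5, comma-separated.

P1 → D (d²=740933090.00)
P2 → F (d²=80038888.00)
P3 → M (d²=199424746.00)
P4 → D (d²=230512724.00)
P5 → H (d²=22859776.00)

D, F, M, D, H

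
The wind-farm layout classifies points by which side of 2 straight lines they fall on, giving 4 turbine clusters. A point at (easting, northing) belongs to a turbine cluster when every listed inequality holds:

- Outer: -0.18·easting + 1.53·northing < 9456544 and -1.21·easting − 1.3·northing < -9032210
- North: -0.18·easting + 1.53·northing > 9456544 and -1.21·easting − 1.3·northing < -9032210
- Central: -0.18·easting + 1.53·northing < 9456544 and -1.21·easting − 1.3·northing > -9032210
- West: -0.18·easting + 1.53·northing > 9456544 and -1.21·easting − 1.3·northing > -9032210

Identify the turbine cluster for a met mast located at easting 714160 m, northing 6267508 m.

West

-0.18·714160 + 1.53·6267508 = 9460738.440, which is > 9456544
-1.21·714160 − 1.3·6267508 = -9011894.000, which is > -9032210
This sign pattern matches West.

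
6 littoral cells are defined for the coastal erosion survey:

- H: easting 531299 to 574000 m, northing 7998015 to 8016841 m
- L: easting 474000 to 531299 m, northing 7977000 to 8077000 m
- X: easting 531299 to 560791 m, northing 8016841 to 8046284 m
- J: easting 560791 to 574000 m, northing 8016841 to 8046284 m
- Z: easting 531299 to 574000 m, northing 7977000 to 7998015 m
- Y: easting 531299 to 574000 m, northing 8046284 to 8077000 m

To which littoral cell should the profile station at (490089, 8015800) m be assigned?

L

The point has easting = 490089 and northing = 8015800.
Only L satisfies 474000 ≤ easting ≤ 531299 and 7977000 ≤ northing ≤ 8077000.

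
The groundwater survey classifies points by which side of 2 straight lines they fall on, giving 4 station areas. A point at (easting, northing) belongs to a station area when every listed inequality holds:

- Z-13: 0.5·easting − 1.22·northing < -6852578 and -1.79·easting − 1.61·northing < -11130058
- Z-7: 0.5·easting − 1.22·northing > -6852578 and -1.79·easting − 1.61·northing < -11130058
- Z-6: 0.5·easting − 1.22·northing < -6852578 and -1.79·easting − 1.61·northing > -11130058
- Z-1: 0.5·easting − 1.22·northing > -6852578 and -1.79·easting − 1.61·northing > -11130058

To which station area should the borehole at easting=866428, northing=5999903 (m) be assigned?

Z-13

0.5·866428 − 1.22·5999903 = -6886667.660, which is < -6852578
-1.79·866428 − 1.61·5999903 = -11210749.950, which is < -11130058
This sign pattern matches Z-13.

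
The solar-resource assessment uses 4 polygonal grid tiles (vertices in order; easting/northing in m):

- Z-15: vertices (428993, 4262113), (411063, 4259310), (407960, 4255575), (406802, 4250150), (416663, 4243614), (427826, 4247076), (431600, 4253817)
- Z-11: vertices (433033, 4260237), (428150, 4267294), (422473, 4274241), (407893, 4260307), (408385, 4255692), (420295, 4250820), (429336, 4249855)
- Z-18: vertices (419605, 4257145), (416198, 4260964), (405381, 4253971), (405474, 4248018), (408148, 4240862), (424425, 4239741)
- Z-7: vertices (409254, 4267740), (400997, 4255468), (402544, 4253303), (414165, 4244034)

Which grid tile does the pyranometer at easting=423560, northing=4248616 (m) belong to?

Cast a ray rightward from (423560, 4248616). For each polygon, the edges (by vertex number in listed order) whose endpoints lie on opposite sides of northing = 4248616, where each meets that height, and whether that is right or left of the point:
Z-15: 4–5 at easting≈409116.4 (left), 6–7 at easting≈428688.2 (right) → 1 crossing.
Z-11: no edge straddles that height → 0 crossings.
Z-18: 3–4 at easting≈405464.7 (left), 6–1 at easting≈421967.1 (left) → 0 crossings.
Z-7: 3–4 at easting≈408420.3 (left), 4–1 at easting≈413215.8 (left) → 0 crossings.
Only Z-15 has an odd count, so the point is inside Z-15.

Z-15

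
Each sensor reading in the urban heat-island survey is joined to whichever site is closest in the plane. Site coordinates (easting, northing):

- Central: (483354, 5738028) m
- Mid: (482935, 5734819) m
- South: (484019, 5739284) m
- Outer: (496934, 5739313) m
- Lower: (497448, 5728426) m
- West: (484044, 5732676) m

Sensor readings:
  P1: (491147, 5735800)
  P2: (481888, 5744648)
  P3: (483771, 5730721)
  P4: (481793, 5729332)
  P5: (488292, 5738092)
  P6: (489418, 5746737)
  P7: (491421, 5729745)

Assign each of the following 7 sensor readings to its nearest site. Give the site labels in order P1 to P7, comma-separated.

P1 → Outer (d²=45830538.00)
P2 → South (d²=33313657.00)
P3 → West (d²=3896554.00)
P4 → West (d²=16249337.00)
P5 → South (d²=19679393.00)
P6 → South (d²=84696410.00)
P7 → Lower (d²=38064490.00)

Outer, South, West, West, South, South, Lower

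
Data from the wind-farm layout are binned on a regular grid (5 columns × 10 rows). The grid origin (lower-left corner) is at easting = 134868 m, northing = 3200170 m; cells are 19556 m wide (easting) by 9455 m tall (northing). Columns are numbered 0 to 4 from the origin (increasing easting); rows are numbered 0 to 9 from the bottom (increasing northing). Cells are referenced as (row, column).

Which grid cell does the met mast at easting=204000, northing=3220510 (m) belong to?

Column index: ⌊(204000 − 134868) / 19556⌋ = ⌊3.535⌋ = 3
Row offset from origin: ⌊(3220510 − 3200170) / 9455⌋ = ⌊2.151⌋ = 2 → row 2

(2, 3)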